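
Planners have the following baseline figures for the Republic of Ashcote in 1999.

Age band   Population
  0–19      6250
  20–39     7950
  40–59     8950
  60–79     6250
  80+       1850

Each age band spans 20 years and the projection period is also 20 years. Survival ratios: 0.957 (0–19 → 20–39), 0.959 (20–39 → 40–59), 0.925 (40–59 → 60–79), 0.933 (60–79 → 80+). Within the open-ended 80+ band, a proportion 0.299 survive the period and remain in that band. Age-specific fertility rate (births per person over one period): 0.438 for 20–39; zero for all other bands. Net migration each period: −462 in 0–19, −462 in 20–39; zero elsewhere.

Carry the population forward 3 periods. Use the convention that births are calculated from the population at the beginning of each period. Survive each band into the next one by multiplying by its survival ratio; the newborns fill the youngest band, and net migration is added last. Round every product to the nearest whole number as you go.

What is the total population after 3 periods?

Call the bands 1 to 5, youngest first.
— Period 1 —
Births: 7950 * 0.438 = 3482
Band 2: 6250 * 0.957 = 5981
Band 3: 7950 * 0.959 = 7624
Band 4: 8950 * 0.925 = 8279
Band 5: 6250 * 0.933 + 1850 * 0.299 = 5831 + 553 = 6384
Net migration: Band 1 − 462 → 3020; Band 2 − 462 → 5519
Giving 3020 / 5519 / 7624 / 8279 / 6384.
— Period 2 —
Births: 5519 * 0.438 = 2417
Band 2: 3020 * 0.957 = 2890
Band 3: 5519 * 0.959 = 5293
Band 4: 7624 * 0.925 = 7052
Band 5: 8279 * 0.933 + 6384 * 0.299 = 7724 + 1909 = 9633
Net migration: Band 1 − 462 → 1955; Band 2 − 462 → 2428
Giving 1955 / 2428 / 5293 / 7052 / 9633.
— Period 3 —
Births: 2428 * 0.438 = 1063
Band 2: 1955 * 0.957 = 1871
Band 3: 2428 * 0.959 = 2328
Band 4: 5293 * 0.925 = 4896
Band 5: 7052 * 0.933 + 9633 * 0.299 = 6580 + 2880 = 9460
Net migration: Band 1 − 462 → 601; Band 2 − 462 → 1409
Giving 601 / 1409 / 2328 / 4896 / 9460.
Total after period 3: 601 + 1409 + 2328 + 4896 + 9460 = 18694

18694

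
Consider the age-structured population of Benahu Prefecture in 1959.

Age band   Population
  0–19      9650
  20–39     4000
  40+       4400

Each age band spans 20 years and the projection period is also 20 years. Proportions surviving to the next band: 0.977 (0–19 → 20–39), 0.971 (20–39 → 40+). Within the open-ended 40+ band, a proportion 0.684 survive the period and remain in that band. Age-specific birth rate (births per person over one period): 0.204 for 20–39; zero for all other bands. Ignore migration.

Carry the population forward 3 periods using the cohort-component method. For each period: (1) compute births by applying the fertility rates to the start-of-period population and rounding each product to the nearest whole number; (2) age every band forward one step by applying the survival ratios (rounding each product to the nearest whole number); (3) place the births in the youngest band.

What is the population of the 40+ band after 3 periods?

Period 1.
Births: 4000 * 0.204 = 816
20–39: 9650 * 0.977 = 9428
40+: 4000 * 0.971 + 4400 * 0.684 = 3884 + 3010 = 6894
Giving 816 / 9428 / 6894.
Period 2.
Births: 9428 * 0.204 = 1923
20–39: 816 * 0.977 = 797
40+: 9428 * 0.971 + 6894 * 0.684 = 9155 + 4715 = 13870
Giving 1923 / 797 / 13870.
Period 3.
Births: 797 * 0.204 = 163
20–39: 1923 * 0.977 = 1879
40+: 797 * 0.971 + 13870 * 0.684 = 774 + 9487 = 10261
Giving 163 / 1879 / 10261.

10261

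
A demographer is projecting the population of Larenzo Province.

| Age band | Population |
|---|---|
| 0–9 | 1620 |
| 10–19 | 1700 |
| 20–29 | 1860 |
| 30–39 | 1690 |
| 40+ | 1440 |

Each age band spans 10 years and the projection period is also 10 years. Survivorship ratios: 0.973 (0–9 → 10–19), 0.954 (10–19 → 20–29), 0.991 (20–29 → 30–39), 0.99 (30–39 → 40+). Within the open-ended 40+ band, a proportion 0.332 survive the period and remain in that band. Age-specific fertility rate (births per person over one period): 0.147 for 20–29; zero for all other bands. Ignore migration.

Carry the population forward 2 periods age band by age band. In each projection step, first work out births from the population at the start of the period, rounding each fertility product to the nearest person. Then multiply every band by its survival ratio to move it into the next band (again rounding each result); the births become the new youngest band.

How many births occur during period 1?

— Period 1 —
Births: 1860 * 0.147 = 273
10–19: 1620 * 0.973 = 1576
20–29: 1700 * 0.954 = 1622
30–39: 1860 * 0.991 = 1843
40+: 1690 * 0.99 + 1440 * 0.332 = 1673 + 478 = 2151
Population now: 0–9=273, 10–19=1576, 20–29=1622, 30–39=1843, 40+=2151

273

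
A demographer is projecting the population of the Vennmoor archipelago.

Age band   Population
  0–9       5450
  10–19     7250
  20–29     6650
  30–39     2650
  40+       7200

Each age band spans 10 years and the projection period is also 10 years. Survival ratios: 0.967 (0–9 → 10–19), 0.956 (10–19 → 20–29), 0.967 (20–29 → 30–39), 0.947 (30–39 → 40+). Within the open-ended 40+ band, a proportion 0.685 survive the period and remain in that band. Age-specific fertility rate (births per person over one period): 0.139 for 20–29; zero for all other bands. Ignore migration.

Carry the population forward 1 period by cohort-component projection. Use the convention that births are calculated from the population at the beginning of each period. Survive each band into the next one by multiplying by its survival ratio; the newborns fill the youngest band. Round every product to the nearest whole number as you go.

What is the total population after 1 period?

After projecting period 1:
Births: 6650 * 0.139 = 924
10–19: 5450 * 0.967 = 5270
20–29: 7250 * 0.956 = 6931
30–39: 6650 * 0.967 = 6431
40+: 2650 * 0.947 + 7200 * 0.685 = 2510 + 4932 = 7442
Giving 924 / 5270 / 6931 / 6431 / 7442.
Total after period 1: 924 + 5270 + 6931 + 6431 + 7442 = 26998

26998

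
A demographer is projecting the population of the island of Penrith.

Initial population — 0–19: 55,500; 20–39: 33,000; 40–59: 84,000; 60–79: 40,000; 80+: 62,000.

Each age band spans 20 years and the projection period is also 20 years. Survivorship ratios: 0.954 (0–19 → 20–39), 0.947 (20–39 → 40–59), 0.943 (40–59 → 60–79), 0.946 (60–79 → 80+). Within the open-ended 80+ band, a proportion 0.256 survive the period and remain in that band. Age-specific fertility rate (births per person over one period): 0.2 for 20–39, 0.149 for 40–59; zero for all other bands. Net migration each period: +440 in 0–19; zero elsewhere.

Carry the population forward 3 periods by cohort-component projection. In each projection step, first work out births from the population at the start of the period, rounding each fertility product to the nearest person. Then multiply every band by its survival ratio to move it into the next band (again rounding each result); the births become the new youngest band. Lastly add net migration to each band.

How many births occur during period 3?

Call the bands 1 to 5, youngest first.
[period 1]
Births: 33000 × 0.2 = 6600  |  84000 × 0.149 = 12516 → 19116
Band 2: 55500 × 0.954 = 52947
Band 3: 33000 × 0.947 = 31251
Band 4: 84000 × 0.943 = 79212
Band 5: 40000 × 0.946 + 62000 × 0.256 = 37840 + 15872 = 53712
Net migration: Band 1 + 440 → 19556
End of period: [19556, 52947, 31251, 79212, 53712]
[period 2]
Births: 52947 × 0.2 = 10589  |  31251 × 0.149 = 4656 → 15245
Band 2: 19556 × 0.954 = 18656
Band 3: 52947 × 0.947 = 50141
Band 4: 31251 × 0.943 = 29470
Band 5: 79212 × 0.946 + 53712 × 0.256 = 74935 + 13750 = 88685
Net migration: Band 1 + 440 → 15685
End of period: [15685, 18656, 50141, 29470, 88685]
[period 3]
Births: 18656 × 0.2 = 3731  |  50141 × 0.149 = 7471 → 11202
Band 2: 15685 × 0.954 = 14963
Band 3: 18656 × 0.947 = 17667
Band 4: 50141 × 0.943 = 47283
Band 5: 29470 × 0.946 + 88685 × 0.256 = 27879 + 22703 = 50582
Net migration: Band 1 + 440 → 11642
End of period: [11642, 14963, 17667, 47283, 50582]

11202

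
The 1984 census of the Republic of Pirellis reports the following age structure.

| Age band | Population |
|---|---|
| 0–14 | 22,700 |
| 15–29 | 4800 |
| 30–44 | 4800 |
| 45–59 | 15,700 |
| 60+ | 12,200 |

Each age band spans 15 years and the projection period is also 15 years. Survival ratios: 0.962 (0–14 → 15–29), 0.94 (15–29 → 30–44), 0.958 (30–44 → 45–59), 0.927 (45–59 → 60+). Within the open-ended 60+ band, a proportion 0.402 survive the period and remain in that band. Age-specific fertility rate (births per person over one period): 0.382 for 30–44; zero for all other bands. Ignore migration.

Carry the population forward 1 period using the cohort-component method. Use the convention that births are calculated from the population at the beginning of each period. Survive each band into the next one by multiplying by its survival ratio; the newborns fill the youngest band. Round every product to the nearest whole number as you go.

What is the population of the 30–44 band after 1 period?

4512

Numbering the bands 1..5 from youngest to oldest:
Period 1.
Births: 4800 * 0.382 = 1834
Band 2: 22700 * 0.962 = 21837
Band 3: 4800 * 0.94 = 4512
Band 4: 4800 * 0.958 = 4598
Band 5: 15700 * 0.927 + 12200 * 0.402 = 14554 + 4904 = 19458
Giving 1834 / 21837 / 4512 / 4598 / 19458.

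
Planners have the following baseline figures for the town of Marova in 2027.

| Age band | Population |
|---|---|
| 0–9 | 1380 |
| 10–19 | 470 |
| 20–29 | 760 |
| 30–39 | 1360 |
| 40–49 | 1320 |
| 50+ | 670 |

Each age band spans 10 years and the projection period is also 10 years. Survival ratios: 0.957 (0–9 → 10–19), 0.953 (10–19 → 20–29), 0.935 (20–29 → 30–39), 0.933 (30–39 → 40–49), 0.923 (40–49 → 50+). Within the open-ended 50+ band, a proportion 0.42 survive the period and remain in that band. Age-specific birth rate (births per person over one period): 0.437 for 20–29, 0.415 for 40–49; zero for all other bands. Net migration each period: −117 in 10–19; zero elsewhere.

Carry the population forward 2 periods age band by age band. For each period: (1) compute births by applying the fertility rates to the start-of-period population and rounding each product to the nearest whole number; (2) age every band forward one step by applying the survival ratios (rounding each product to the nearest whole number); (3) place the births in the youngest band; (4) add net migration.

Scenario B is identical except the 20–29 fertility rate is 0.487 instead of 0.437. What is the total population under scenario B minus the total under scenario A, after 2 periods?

Period 1.
Births: 760 × 0.437 = 332, 1320 × 0.415 = 548 → 880
10–19: 1380 × 0.957 = 1321
20–29: 470 × 0.953 = 448
30–39: 760 × 0.935 = 711
40–49: 1360 × 0.933 = 1269
50+: 1320 × 0.923 + 670 × 0.42 = 1218 + 281 = 1499
Net migration: 10–19 − 117 → 1204
→ [880, 1204, 448, 711, 1269, 1499]
Period 2.
Births: 448 × 0.437 = 196, 1269 × 0.415 = 527 → 723
10–19: 880 × 0.957 = 842
20–29: 1204 × 0.953 = 1147
30–39: 448 × 0.935 = 419
40–49: 711 × 0.933 = 663
50+: 1269 × 0.923 + 1499 × 0.42 = 1171 + 630 = 1801
Net migration: 10–19 − 117 → 725
→ [723, 725, 1147, 419, 663, 1801]
Scenario A total after 2 periods: 5478
Scenario B projection —
Period 1.
Births: 760 × 0.487 = 370, 1320 × 0.415 = 548 → 918
10–19: 1380 × 0.957 = 1321
20–29: 470 × 0.953 = 448
30–39: 760 × 0.935 = 711
40–49: 1360 × 0.933 = 1269
50+: 1320 × 0.923 + 670 × 0.42 = 1218 + 281 = 1499
Net migration: 10–19 − 117 → 1204
→ [918, 1204, 448, 711, 1269, 1499]
Period 2.
Births: 448 × 0.487 = 218, 1269 × 0.415 = 527 → 745
10–19: 918 × 0.957 = 879
20–29: 1204 × 0.953 = 1147
30–39: 448 × 0.935 = 419
40–49: 711 × 0.933 = 663
50+: 1269 × 0.923 + 1499 × 0.42 = 1171 + 630 = 1801
Net migration: 10–19 − 117 → 762
→ [745, 762, 1147, 419, 663, 1801]
Scenario B total after 2 periods: 5537
Difference B − A = 5537 − 5478 = 59

59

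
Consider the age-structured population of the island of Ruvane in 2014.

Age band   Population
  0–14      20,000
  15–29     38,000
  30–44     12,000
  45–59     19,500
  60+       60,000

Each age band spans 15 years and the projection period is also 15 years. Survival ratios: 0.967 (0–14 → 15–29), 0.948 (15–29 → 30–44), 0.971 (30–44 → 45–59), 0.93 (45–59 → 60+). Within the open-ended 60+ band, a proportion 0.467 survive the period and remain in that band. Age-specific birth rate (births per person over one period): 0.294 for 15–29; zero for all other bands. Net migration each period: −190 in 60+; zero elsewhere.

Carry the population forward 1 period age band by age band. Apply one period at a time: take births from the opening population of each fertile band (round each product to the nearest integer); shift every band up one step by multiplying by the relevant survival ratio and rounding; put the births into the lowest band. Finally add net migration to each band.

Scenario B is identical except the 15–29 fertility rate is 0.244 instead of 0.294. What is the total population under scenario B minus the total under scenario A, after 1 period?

-1900

— Period 1 —
Births: 38000 × 0.294 = 11172
15–29: 20000 × 0.967 = 19340
30–44: 38000 × 0.948 = 36024
45–59: 12000 × 0.971 = 11652
60+: 19500 × 0.93 + 60000 × 0.467 = 18135 + 28020 = 46155
Net migration: 60+ − 190 → 45965
Giving 11172 / 19340 / 36024 / 11652 / 45965.
Scenario A total after 1 period: 124153
Scenario B projection —
— Period 1 —
Births: 38000 × 0.244 = 9272
15–29: 20000 × 0.967 = 19340
30–44: 38000 × 0.948 = 36024
45–59: 12000 × 0.971 = 11652
60+: 19500 × 0.93 + 60000 × 0.467 = 18135 + 28020 = 46155
Net migration: 60+ − 190 → 45965
Giving 9272 / 19340 / 36024 / 11652 / 45965.
Scenario B total after 1 period: 122253
Difference B − A = 122253 − 124153 = -1900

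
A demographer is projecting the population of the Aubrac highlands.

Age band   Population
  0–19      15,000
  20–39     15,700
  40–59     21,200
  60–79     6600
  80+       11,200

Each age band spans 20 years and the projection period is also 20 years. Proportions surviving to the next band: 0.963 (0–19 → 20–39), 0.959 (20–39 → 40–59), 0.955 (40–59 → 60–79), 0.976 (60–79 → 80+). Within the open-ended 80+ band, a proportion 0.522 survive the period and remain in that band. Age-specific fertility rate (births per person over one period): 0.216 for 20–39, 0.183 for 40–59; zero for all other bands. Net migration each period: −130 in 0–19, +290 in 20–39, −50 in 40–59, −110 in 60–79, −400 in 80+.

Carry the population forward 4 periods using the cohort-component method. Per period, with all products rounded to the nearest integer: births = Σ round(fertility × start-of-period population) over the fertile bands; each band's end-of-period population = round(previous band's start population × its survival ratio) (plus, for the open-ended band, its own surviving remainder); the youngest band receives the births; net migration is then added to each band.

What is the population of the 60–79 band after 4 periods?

6406

[period 1]
Births: 15700 * 0.216 = 3391  |  21200 * 0.183 = 3880 → total 7271
20–39: 15000 * 0.963 = 14445
40–59: 15700 * 0.959 = 15056
60–79: 21200 * 0.955 = 20246
80+: 6600 * 0.976 + 11200 * 0.522 = 6442 + 5846 = 12288
Net migration: 0–19 − 130 → 7141; 20–39 + 290 → 14735; 40–59 − 50 → 15006; 60–79 − 110 → 20136; 80+ − 400 → 11888
Population now: 0–19=7141, 20–39=14735, 40–59=15006, 60–79=20136, 80+=11888
[period 2]
Births: 14735 * 0.216 = 3183  |  15006 * 0.183 = 2746 → total 5929
20–39: 7141 * 0.963 = 6877
40–59: 14735 * 0.959 = 14131
60–79: 15006 * 0.955 = 14331
80+: 20136 * 0.976 + 11888 * 0.522 = 19653 + 6206 = 25859
Net migration: 0–19 − 130 → 5799; 20–39 + 290 → 7167; 40–59 − 50 → 14081; 60–79 − 110 → 14221; 80+ − 400 → 25459
Population now: 0–19=5799, 20–39=7167, 40–59=14081, 60–79=14221, 80+=25459
[period 3]
Births: 7167 * 0.216 = 1548  |  14081 * 0.183 = 2577 → total 4125
20–39: 5799 * 0.963 = 5584
40–59: 7167 * 0.959 = 6873
60–79: 14081 * 0.955 = 13447
80+: 14221 * 0.976 + 25459 * 0.522 = 13880 + 13290 = 27170
Net migration: 0–19 − 130 → 3995; 20–39 + 290 → 5874; 40–59 − 50 → 6823; 60–79 − 110 → 13337; 80+ − 400 → 26770
Population now: 0–19=3995, 20–39=5874, 40–59=6823, 60–79=13337, 80+=26770
[period 4]
Births: 5874 * 0.216 = 1269  |  6823 * 0.183 = 1249 → total 2518
20–39: 3995 * 0.963 = 3847
40–59: 5874 * 0.959 = 5633
60–79: 6823 * 0.955 = 6516
80+: 13337 * 0.976 + 26770 * 0.522 = 13017 + 13974 = 26991
Net migration: 0–19 − 130 → 2388; 20–39 + 290 → 4137; 40–59 − 50 → 5583; 60–79 − 110 → 6406; 80+ − 400 → 26591
Population now: 0–19=2388, 20–39=4137, 40–59=5583, 60–79=6406, 80+=26591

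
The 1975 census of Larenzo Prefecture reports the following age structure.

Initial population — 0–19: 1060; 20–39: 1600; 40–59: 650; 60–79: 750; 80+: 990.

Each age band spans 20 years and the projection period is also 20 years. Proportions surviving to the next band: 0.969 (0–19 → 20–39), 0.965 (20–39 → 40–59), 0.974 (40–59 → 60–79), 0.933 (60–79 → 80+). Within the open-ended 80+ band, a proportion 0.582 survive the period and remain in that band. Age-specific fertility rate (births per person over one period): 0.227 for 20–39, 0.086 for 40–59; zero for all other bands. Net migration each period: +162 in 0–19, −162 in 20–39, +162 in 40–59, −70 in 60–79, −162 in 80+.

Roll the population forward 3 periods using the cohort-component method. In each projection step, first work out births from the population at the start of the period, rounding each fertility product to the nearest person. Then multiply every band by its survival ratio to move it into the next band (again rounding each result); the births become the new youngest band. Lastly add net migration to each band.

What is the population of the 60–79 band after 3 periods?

[period 1]
Births: 1600 × 0.227 = 363, 650 × 0.086 = 56 → 419
20–39: 1060 × 0.969 = 1027
40–59: 1600 × 0.965 = 1544
60–79: 650 × 0.974 = 633
80+: 750 × 0.933 + 990 × 0.582 = 700 + 576 = 1276
Net migration: 0–19 + 162 → 581; 20–39 − 162 → 865; 40–59 + 162 → 1706; 60–79 − 70 → 563; 80+ − 162 → 1114
Giving 581 / 865 / 1706 / 563 / 1114.
[period 2]
Births: 865 × 0.227 = 196, 1706 × 0.086 = 147 → 343
20–39: 581 × 0.969 = 563
40–59: 865 × 0.965 = 835
60–79: 1706 × 0.974 = 1662
80+: 563 × 0.933 + 1114 × 0.582 = 525 + 648 = 1173
Net migration: 0–19 + 162 → 505; 20–39 − 162 → 401; 40–59 + 162 → 997; 60–79 − 70 → 1592; 80+ − 162 → 1011
Giving 505 / 401 / 997 / 1592 / 1011.
[period 3]
Births: 401 × 0.227 = 91, 997 × 0.086 = 86 → 177
20–39: 505 × 0.969 = 489
40–59: 401 × 0.965 = 387
60–79: 997 × 0.974 = 971
80+: 1592 × 0.933 + 1011 × 0.582 = 1485 + 588 = 2073
Net migration: 0–19 + 162 → 339; 20–39 − 162 → 327; 40–59 + 162 → 549; 60–79 − 70 → 901; 80+ − 162 → 1911
Giving 339 / 327 / 549 / 901 / 1911.

901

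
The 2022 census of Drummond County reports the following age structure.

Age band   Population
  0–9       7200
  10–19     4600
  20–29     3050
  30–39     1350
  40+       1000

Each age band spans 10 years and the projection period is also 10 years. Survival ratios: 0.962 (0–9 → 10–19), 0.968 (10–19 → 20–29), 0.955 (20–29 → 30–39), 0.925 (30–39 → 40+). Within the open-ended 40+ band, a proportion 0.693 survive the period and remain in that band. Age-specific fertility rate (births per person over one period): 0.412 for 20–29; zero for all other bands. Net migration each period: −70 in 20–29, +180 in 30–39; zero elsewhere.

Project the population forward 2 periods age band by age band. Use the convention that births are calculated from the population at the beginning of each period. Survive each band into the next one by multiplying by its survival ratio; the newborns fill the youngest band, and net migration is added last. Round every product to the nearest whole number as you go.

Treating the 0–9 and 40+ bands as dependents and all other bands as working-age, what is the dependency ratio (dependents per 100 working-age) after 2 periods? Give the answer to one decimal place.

Period 1:
Births: 3050 * 0.412 = 1257
10–19: 7200 * 0.962 = 6926
20–29: 4600 * 0.968 = 4453
30–39: 3050 * 0.955 = 2913
40+: 1350 * 0.925 + 1000 * 0.693 = 1249 + 693 = 1942
Net migration: 20–29 − 70 → 4383; 30–39 + 180 → 3093
End of period: [1257, 6926, 4383, 3093, 1942]
Period 2:
Births: 4383 * 0.412 = 1806
10–19: 1257 * 0.962 = 1209
20–29: 6926 * 0.968 = 6704
30–39: 4383 * 0.955 = 4186
40+: 3093 * 0.925 + 1942 * 0.693 = 2861 + 1346 = 4207
Net migration: 20–29 − 70 → 6634; 30–39 + 180 → 4366
End of period: [1806, 1209, 6634, 4366, 4207]
Dependents (band 0–9 + band 40+) = 1806 + 4207 = 6013; working-age = 12209; ratio = 6013/12209 × 100 = 49.3

49.3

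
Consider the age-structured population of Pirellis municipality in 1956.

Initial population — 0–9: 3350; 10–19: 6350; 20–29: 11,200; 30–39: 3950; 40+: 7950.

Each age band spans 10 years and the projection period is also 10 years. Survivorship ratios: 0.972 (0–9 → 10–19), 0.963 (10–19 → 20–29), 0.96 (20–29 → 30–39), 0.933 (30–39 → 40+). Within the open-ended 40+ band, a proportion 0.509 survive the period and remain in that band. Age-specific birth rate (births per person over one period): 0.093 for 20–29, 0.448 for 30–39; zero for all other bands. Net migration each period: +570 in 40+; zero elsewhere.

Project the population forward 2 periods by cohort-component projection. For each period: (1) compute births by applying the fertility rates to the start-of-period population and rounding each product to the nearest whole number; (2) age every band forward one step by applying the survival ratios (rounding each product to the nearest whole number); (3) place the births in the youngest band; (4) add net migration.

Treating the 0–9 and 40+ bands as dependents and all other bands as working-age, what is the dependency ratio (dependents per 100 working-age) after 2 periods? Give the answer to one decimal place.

Call the bands 1 to 5, youngest first.
Period 1:
Births: 11200 × 0.093 = 1042  |  3950 × 0.448 = 1770 — total 2812
Band 2: 3350 × 0.972 = 3256
Band 3: 6350 × 0.963 = 6115
Band 4: 11200 × 0.96 = 10752
Band 5: 3950 × 0.933 + 7950 × 0.509 = 3685 + 4047 = 7732
Net migration: Band 5 + 570 → 8302
Population now: 0–9=2812, 10–19=3256, 20–29=6115, 30–39=10752, 40+=8302
Period 2:
Births: 6115 × 0.093 = 569  |  10752 × 0.448 = 4817 — total 5386
Band 2: 2812 × 0.972 = 2733
Band 3: 3256 × 0.963 = 3136
Band 4: 6115 × 0.96 = 5870
Band 5: 10752 × 0.933 + 8302 × 0.509 = 10032 + 4226 = 14258
Net migration: Band 5 + 570 → 14828
Population now: 0–9=5386, 10–19=2733, 20–29=3136, 30–39=5870, 40+=14828
Dependents (band 0–9 + band 40+) = 5386 + 14828 = 20214; working-age = 11739; ratio = 20214/11739 × 100 = 172.2

172.2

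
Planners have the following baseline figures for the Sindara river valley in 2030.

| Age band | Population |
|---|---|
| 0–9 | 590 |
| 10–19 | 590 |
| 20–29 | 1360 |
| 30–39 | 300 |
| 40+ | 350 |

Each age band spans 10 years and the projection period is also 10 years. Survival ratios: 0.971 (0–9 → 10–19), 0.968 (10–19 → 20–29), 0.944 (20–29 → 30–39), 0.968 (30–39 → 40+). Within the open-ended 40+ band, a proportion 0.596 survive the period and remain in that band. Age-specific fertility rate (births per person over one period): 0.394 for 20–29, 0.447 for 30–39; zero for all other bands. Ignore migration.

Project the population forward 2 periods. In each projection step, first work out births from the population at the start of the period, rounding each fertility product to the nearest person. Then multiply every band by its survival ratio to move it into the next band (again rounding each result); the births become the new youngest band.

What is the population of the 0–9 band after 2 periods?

Period 1:
Births: 1360 × 0.394 = 536 ; 300 × 0.447 = 134 ⇒ total 670
10–19: 590 × 0.971 = 573
20–29: 590 × 0.968 = 571
30–39: 1360 × 0.944 = 1284
40+: 300 × 0.968 + 350 × 0.596 = 290 + 209 = 499
Giving 670 / 573 / 571 / 1284 / 499.
Period 2:
Births: 571 × 0.394 = 225 ; 1284 × 0.447 = 574 ⇒ total 799
10–19: 670 × 0.971 = 651
20–29: 573 × 0.968 = 555
30–39: 571 × 0.944 = 539
40+: 1284 × 0.968 + 499 × 0.596 = 1243 + 297 = 1540
Giving 799 / 651 / 555 / 539 / 1540.

799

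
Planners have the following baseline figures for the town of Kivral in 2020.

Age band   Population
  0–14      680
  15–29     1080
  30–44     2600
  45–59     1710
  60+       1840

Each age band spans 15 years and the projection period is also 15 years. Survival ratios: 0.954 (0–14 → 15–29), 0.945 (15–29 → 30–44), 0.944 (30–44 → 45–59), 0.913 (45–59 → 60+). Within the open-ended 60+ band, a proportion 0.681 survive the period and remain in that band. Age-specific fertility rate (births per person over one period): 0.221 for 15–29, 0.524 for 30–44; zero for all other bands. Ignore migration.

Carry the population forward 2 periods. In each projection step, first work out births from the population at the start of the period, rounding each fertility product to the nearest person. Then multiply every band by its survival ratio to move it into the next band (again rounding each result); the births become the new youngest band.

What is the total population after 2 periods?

7939

Call the groups 1 to 5, youngest first.
Period 1:
Births: 1080 × 0.221 = 239 ; 2600 × 0.524 = 1362 ⇒ total 1601
Group 2: 680 × 0.954 = 649
Group 3: 1080 × 0.945 = 1021
Group 4: 2600 × 0.944 = 2454
Group 5: 1710 × 0.913 + 1840 × 0.681 = 1561 + 1253 = 2814
Giving 1601 / 649 / 1021 / 2454 / 2814.
Period 2:
Births: 649 × 0.221 = 143 ; 1021 × 0.524 = 535 ⇒ total 678
Group 2: 1601 × 0.954 = 1527
Group 3: 649 × 0.945 = 613
Group 4: 1021 × 0.944 = 964
Group 5: 2454 × 0.913 + 2814 × 0.681 = 2241 + 1916 = 4157
Giving 678 / 1527 / 613 / 964 / 4157.
Total after period 2: 678 + 1527 + 613 + 964 + 4157 = 7939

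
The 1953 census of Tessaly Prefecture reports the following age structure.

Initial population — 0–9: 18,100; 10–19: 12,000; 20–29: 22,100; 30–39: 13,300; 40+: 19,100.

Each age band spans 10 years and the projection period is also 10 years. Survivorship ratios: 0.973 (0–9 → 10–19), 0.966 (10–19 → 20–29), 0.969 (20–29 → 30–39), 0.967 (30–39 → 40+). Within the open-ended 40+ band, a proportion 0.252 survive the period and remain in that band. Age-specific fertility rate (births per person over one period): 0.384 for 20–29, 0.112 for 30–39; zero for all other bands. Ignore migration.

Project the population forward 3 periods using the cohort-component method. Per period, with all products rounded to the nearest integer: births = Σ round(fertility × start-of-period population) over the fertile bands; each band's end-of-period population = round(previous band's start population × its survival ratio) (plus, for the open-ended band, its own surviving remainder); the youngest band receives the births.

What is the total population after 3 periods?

Period 1:
Births: 22100 × 0.384 = 8486, 13300 × 0.112 = 1490 ⇒ total 9976
10–19: 18100 × 0.973 = 17611
20–29: 12000 × 0.966 = 11592
30–39: 22100 × 0.969 = 21415
40+: 13300 × 0.967 + 19100 × 0.252 = 12861 + 4813 = 17674
Population now: 0–9=9976, 10–19=17611, 20–29=11592, 30–39=21415, 40+=17674
Period 2:
Births: 11592 × 0.384 = 4451, 21415 × 0.112 = 2398 ⇒ total 6849
10–19: 9976 × 0.973 = 9707
20–29: 17611 × 0.966 = 17012
30–39: 11592 × 0.969 = 11233
40+: 21415 × 0.967 + 17674 × 0.252 = 20708 + 4454 = 25162
Population now: 0–9=6849, 10–19=9707, 20–29=17012, 30–39=11233, 40+=25162
Period 3:
Births: 17012 × 0.384 = 6533, 11233 × 0.112 = 1258 ⇒ total 7791
10–19: 6849 × 0.973 = 6664
20–29: 9707 × 0.966 = 9377
30–39: 17012 × 0.969 = 16485
40+: 11233 × 0.967 + 25162 × 0.252 = 10862 + 6341 = 17203
Population now: 0–9=7791, 10–19=6664, 20–29=9377, 30–39=16485, 40+=17203
Total after period 3: 7791 + 6664 + 9377 + 16485 + 17203 = 57520

57520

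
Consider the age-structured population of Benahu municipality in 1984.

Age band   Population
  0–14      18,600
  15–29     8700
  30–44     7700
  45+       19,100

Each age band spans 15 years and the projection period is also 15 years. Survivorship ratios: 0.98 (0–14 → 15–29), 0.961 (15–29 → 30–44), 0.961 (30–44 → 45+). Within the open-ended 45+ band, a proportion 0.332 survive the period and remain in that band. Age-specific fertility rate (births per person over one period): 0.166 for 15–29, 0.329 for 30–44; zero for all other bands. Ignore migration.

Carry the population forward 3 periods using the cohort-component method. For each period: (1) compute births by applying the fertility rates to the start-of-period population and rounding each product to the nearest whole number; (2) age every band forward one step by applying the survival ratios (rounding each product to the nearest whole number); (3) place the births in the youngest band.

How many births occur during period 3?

Let band 1 be 0–14 through band 4 = 45+.
Period 1.
Births: 8700 × 0.166 = 1444  |  7700 × 0.329 = 2533 → 3977
Band 2: 18600 × 0.98 = 18228
Band 3: 8700 × 0.961 = 8361
Band 4: 7700 × 0.961 + 19100 × 0.332 = 7400 + 6341 = 13741
Population now: 0–14=3977, 15–29=18228, 30–44=8361, 45+=13741
Period 2.
Births: 18228 × 0.166 = 3026  |  8361 × 0.329 = 2751 → 5777
Band 2: 3977 × 0.98 = 3897
Band 3: 18228 × 0.961 = 17517
Band 4: 8361 × 0.961 + 13741 × 0.332 = 8035 + 4562 = 12597
Population now: 0–14=5777, 15–29=3897, 30–44=17517, 45+=12597
Period 3.
Births: 3897 × 0.166 = 647  |  17517 × 0.329 = 5763 → 6410
Band 2: 5777 × 0.98 = 5661
Band 3: 3897 × 0.961 = 3745
Band 4: 17517 × 0.961 + 12597 × 0.332 = 16834 + 4182 = 21016
Population now: 0–14=6410, 15–29=5661, 30–44=3745, 45+=21016

6410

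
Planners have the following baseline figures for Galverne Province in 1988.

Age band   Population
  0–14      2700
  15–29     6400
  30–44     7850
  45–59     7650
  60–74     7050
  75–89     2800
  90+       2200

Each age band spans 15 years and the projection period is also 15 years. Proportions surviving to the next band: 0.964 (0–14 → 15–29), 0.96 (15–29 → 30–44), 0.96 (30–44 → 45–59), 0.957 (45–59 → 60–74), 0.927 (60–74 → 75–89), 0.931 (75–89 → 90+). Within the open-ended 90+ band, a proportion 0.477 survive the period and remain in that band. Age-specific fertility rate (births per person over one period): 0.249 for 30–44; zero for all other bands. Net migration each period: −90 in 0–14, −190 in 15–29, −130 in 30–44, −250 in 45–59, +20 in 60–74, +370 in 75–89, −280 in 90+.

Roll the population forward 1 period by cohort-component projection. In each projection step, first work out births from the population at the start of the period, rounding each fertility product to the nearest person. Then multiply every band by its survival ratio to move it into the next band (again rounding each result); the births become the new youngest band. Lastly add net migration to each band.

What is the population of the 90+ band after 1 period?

Call the bands 1 to 7, youngest first.
Period 1.
Births: 7850 × 0.249 = 1955
Band 2: 2700 × 0.964 = 2603
Band 3: 6400 × 0.96 = 6144
Band 4: 7850 × 0.96 = 7536
Band 5: 7650 × 0.957 = 7321
Band 6: 7050 × 0.927 = 6535
Band 7: 2800 × 0.931 + 2200 × 0.477 = 2607 + 1049 = 3656
Net migration: Band 1 − 90 → 1865; Band 2 − 190 → 2413; Band 3 − 130 → 6014; Band 4 − 250 → 7286; Band 5 + 20 → 7341; Band 6 + 370 → 6905; Band 7 − 280 → 3376
Giving 1865 / 2413 / 6014 / 7286 / 7341 / 6905 / 3376.

3376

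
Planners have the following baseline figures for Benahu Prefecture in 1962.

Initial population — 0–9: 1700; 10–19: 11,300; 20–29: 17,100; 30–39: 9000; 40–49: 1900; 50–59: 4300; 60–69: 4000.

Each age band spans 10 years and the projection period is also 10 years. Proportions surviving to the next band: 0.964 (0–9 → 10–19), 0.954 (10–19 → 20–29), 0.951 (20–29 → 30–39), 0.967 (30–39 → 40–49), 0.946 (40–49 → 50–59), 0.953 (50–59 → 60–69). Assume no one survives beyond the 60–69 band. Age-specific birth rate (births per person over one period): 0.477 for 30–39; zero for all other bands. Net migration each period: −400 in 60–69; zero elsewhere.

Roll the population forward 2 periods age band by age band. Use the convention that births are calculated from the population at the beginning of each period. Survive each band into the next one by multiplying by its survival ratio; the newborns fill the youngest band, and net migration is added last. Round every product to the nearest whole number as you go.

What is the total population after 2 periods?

Period 1:
Births: 9000 × 0.477 = 4293
10–19: 1700 × 0.964 = 1639
20–29: 11300 × 0.954 = 10780
30–39: 17100 × 0.951 = 16262
40–49: 9000 × 0.967 = 8703
50–59: 1900 × 0.946 = 1797
60–69: 4300 × 0.953 = 4098
Net migration: 60–69 − 400 → 3698
→ [4293, 1639, 10780, 16262, 8703, 1797, 3698]
Period 2:
Births: 16262 × 0.477 = 7757
10–19: 4293 × 0.964 = 4138
20–29: 1639 × 0.954 = 1564
30–39: 10780 × 0.951 = 10252
40–49: 16262 × 0.967 = 15725
50–59: 8703 × 0.946 = 8233
60–69: 1797 × 0.953 = 1713
Net migration: 60–69 − 400 → 1313
→ [7757, 4138, 1564, 10252, 15725, 8233, 1313]
Total after period 2: 7757 + 4138 + 1564 + 10252 + 15725 + 8233 + 1313 = 48982

48982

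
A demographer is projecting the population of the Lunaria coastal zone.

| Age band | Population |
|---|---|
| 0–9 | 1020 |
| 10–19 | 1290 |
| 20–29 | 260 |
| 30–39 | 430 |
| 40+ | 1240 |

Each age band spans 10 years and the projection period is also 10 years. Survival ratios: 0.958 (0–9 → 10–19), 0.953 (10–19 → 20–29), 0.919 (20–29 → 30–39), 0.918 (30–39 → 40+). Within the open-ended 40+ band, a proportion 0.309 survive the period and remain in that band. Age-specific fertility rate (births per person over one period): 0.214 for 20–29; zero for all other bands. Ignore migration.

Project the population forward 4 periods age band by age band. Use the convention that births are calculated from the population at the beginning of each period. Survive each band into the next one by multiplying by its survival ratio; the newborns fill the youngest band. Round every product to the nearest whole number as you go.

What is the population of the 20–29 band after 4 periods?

(Groups numbered youngest = 1 to oldest = 5.)
Period 1.
Births: 260 × 0.214 = 56
Group 2: 1020 × 0.958 = 977
Group 3: 1290 × 0.953 = 1229
Group 4: 260 × 0.919 = 239
Group 5: 430 × 0.918 + 1240 × 0.309 = 395 + 383 = 778
→ [56, 977, 1229, 239, 778]
Period 2.
Births: 1229 × 0.214 = 263
Group 2: 56 × 0.958 = 54
Group 3: 977 × 0.953 = 931
Group 4: 1229 × 0.919 = 1129
Group 5: 239 × 0.918 + 778 × 0.309 = 219 + 240 = 459
→ [263, 54, 931, 1129, 459]
Period 3.
Births: 931 × 0.214 = 199
Group 2: 263 × 0.958 = 252
Group 3: 54 × 0.953 = 51
Group 4: 931 × 0.919 = 856
Group 5: 1129 × 0.918 + 459 × 0.309 = 1036 + 142 = 1178
→ [199, 252, 51, 856, 1178]
Period 4.
Births: 51 × 0.214 = 11
Group 2: 199 × 0.958 = 191
Group 3: 252 × 0.953 = 240
Group 4: 51 × 0.919 = 47
Group 5: 856 × 0.918 + 1178 × 0.309 = 786 + 364 = 1150
→ [11, 191, 240, 47, 1150]

240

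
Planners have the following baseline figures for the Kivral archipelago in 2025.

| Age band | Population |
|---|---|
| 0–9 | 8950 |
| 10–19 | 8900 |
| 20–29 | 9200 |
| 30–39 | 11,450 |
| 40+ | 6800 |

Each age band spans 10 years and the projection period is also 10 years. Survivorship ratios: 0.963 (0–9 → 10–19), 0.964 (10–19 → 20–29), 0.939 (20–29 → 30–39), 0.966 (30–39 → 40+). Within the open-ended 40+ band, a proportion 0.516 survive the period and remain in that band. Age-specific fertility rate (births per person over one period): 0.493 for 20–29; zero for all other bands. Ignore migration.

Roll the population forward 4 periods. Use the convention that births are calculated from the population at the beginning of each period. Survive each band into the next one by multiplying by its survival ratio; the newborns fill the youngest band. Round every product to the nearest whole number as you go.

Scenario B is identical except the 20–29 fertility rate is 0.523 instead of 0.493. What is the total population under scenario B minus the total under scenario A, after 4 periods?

981

— Period 1 —
Births: 9200 × 0.493 = 4536
10–19: 8950 × 0.963 = 8619
20–29: 8900 × 0.964 = 8580
30–39: 9200 × 0.939 = 8639
40+: 11450 × 0.966 + 6800 × 0.516 = 11061 + 3509 = 14570
→ [4536, 8619, 8580, 8639, 14570]
— Period 2 —
Births: 8580 × 0.493 = 4230
10–19: 4536 × 0.963 = 4368
20–29: 8619 × 0.964 = 8309
30–39: 8580 × 0.939 = 8057
40+: 8639 × 0.966 + 14570 × 0.516 = 8345 + 7518 = 15863
→ [4230, 4368, 8309, 8057, 15863]
— Period 3 —
Births: 8309 × 0.493 = 4096
10–19: 4230 × 0.963 = 4073
20–29: 4368 × 0.964 = 4211
30–39: 8309 × 0.939 = 7802
40+: 8057 × 0.966 + 15863 × 0.516 = 7783 + 8185 = 15968
→ [4096, 4073, 4211, 7802, 15968]
— Period 4 —
Births: 4211 × 0.493 = 2076
10–19: 4096 × 0.963 = 3944
20–29: 4073 × 0.964 = 3926
30–39: 4211 × 0.939 = 3954
40+: 7802 × 0.966 + 15968 × 0.516 = 7537 + 8239 = 15776
→ [2076, 3944, 3926, 3954, 15776]
Scenario A total after 4 periods: 29676
Scenario B projection —
— Period 1 —
Births: 9200 × 0.523 = 4812
10–19: 8950 × 0.963 = 8619
20–29: 8900 × 0.964 = 8580
30–39: 9200 × 0.939 = 8639
40+: 11450 × 0.966 + 6800 × 0.516 = 11061 + 3509 = 14570
→ [4812, 8619, 8580, 8639, 14570]
— Period 2 —
Births: 8580 × 0.523 = 4487
10–19: 4812 × 0.963 = 4634
20–29: 8619 × 0.964 = 8309
30–39: 8580 × 0.939 = 8057
40+: 8639 × 0.966 + 14570 × 0.516 = 8345 + 7518 = 15863
→ [4487, 4634, 8309, 8057, 15863]
— Period 3 —
Births: 8309 × 0.523 = 4346
10–19: 4487 × 0.963 = 4321
20–29: 4634 × 0.964 = 4467
30–39: 8309 × 0.939 = 7802
40+: 8057 × 0.966 + 15863 × 0.516 = 7783 + 8185 = 15968
→ [4346, 4321, 4467, 7802, 15968]
— Period 4 —
Births: 4467 × 0.523 = 2336
10–19: 4346 × 0.963 = 4185
20–29: 4321 × 0.964 = 4165
30–39: 4467 × 0.939 = 4195
40+: 7802 × 0.966 + 15968 × 0.516 = 7537 + 8239 = 15776
→ [2336, 4185, 4165, 4195, 15776]
Scenario B total after 4 periods: 30657
Difference B − A = 30657 − 29676 = 981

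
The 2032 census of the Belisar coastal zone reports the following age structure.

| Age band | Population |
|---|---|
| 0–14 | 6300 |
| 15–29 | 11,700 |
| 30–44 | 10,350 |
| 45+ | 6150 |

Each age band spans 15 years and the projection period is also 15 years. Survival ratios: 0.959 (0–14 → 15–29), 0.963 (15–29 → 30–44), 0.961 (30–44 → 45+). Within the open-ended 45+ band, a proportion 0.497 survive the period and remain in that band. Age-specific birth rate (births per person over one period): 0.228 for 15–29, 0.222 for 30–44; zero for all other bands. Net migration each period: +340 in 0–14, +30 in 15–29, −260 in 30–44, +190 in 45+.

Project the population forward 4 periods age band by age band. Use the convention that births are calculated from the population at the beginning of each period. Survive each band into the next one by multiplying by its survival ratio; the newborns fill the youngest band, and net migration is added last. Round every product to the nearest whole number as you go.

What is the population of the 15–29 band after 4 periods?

2664

(Bands numbered youngest = 1 to oldest = 4.)
[period 1]
Births: 11700 × 0.228 = 2668 ; 10350 × 0.222 = 2298 → 4966
Band 2: 6300 × 0.959 = 6042
Band 3: 11700 × 0.963 = 11267
Band 4: 10350 × 0.961 + 6150 × 0.497 = 9946 + 3057 = 13003
Net migration: Band 1 + 340 → 5306; Band 2 + 30 → 6072; Band 3 − 260 → 11007; Band 4 + 190 → 13193
End of period: [5306, 6072, 11007, 13193]
[period 2]
Births: 6072 × 0.228 = 1384 ; 11007 × 0.222 = 2444 → 3828
Band 2: 5306 × 0.959 = 5088
Band 3: 6072 × 0.963 = 5847
Band 4: 11007 × 0.961 + 13193 × 0.497 = 10578 + 6557 = 17135
Net migration: Band 1 + 340 → 4168; Band 2 + 30 → 5118; Band 3 − 260 → 5587; Band 4 + 190 → 17325
End of period: [4168, 5118, 5587, 17325]
[period 3]
Births: 5118 × 0.228 = 1167 ; 5587 × 0.222 = 1240 → 2407
Band 2: 4168 × 0.959 = 3997
Band 3: 5118 × 0.963 = 4929
Band 4: 5587 × 0.961 + 17325 × 0.497 = 5369 + 8611 = 13980
Net migration: Band 1 + 340 → 2747; Band 2 + 30 → 4027; Band 3 − 260 → 4669; Band 4 + 190 → 14170
End of period: [2747, 4027, 4669, 14170]
[period 4]
Births: 4027 × 0.228 = 918 ; 4669 × 0.222 = 1037 → 1955
Band 2: 2747 × 0.959 = 2634
Band 3: 4027 × 0.963 = 3878
Band 4: 4669 × 0.961 + 14170 × 0.497 = 4487 + 7042 = 11529
Net migration: Band 1 + 340 → 2295; Band 2 + 30 → 2664; Band 3 − 260 → 3618; Band 4 + 190 → 11719
End of period: [2295, 2664, 3618, 11719]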